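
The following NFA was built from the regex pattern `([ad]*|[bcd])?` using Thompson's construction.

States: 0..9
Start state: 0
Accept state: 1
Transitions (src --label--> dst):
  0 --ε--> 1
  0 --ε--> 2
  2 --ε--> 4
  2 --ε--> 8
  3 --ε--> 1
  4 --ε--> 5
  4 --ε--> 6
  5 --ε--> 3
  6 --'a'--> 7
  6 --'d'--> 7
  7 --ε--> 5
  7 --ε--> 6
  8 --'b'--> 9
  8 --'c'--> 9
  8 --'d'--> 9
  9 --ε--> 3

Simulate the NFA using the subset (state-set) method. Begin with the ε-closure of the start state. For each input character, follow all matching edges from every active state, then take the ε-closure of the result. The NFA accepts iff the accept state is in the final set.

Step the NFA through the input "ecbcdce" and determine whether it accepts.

start: ε-closure({0}) = {0,1,2,3,4,5,6,8}
'e' @ 1: {}  — no active states
rest 'cbcdce' ignored (set empty)
after full input: {}  (accept=1 not in)

Answer: REJECT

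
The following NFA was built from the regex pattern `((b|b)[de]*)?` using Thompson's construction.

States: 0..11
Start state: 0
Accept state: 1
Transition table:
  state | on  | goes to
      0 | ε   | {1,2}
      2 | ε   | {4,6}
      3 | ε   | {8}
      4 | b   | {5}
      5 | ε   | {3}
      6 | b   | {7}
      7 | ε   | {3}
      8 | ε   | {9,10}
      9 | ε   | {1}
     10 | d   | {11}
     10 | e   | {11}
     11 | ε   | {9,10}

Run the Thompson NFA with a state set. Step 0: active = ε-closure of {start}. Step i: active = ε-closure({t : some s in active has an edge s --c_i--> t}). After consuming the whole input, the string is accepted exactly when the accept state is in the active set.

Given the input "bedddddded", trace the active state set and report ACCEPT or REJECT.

Answer: ACCEPT

Steps:
S₀ = ε-closure({0}) = {0,1,2,4,6}
'b' @ 1: {1,3,5,7,8,9,10}  ✓accept
'e' @ 2: {1,9,10,11}  ✓accept
'd' @ 3: {1,9,10,11}  ✓accept
'd' @ 4: {1,9,10,11}  ✓accept
'd' @ 5: {1,9,10,11}  ✓accept
'd' @ 6: {1,9,10,11}  ✓accept
'd' @ 7: {1,9,10,11}  ✓accept
'd' @ 8: {1,9,10,11}  ✓accept
'e' @ 9: {1,9,10,11}  ✓accept
'd' @ 10: {1,9,10,11}  ✓accept
after full input: {1,9,10,11}  (accept=1 in)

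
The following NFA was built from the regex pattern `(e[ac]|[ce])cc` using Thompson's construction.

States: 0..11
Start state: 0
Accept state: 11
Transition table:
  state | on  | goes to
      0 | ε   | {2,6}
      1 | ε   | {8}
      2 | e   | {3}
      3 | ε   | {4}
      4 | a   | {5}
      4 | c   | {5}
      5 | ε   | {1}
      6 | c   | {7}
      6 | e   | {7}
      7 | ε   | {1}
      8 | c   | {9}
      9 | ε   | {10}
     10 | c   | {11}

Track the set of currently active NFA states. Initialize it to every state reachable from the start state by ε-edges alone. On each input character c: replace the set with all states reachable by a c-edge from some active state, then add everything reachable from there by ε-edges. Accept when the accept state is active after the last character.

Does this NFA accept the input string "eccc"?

Answer: ACCEPT

Trace:
initial (ε-close {0}): {0,2,6}
'e' @ 1: {1,3,4,7,8}
'c' @ 2: {1,5,8,9,10}
'c' @ 3: {9,10,11}  (accept∈set)
'c' @ 4: {11}  (accept∈set)
end set {11} — state 11 in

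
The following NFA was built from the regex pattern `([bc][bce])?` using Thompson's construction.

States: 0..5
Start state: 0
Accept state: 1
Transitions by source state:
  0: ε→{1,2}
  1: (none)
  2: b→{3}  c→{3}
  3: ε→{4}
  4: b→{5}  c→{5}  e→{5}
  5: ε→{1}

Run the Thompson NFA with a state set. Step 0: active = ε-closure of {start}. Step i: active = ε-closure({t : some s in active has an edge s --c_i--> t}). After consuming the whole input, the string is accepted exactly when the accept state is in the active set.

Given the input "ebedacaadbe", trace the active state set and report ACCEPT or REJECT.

start: ε-closure({0}) = {0,1,2}
'e' @ 1: {}  — dead — no transitions
rest 'bedacaadbe' ignored (set empty)
end set {} — state 1 not in

Answer: REJECT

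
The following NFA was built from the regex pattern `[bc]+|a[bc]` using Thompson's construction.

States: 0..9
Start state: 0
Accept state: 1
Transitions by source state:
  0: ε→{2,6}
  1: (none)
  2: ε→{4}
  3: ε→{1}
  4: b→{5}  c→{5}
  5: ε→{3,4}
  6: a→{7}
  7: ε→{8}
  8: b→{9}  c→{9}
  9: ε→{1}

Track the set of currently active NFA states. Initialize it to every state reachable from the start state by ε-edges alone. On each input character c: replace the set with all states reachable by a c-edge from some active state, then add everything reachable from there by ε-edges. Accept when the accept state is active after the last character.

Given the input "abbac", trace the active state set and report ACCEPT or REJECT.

initial (ε-close {0}): {0,2,4,6}
'a' @ 1: {7,8}
'b' @ 2: {1,9}  ✓accept
'b' @ 3: {}  — state set empty
rest 'ac' ignored (set empty)
final: {}; accept 1 not in set

Answer: REJECT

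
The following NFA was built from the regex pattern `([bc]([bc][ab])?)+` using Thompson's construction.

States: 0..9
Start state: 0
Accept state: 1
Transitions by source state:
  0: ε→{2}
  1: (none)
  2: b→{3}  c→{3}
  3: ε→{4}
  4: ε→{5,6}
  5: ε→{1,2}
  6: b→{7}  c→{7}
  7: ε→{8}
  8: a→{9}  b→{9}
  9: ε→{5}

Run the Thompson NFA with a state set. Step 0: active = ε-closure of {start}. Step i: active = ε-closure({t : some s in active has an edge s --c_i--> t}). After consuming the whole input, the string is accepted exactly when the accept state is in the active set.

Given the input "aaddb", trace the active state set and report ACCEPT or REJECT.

Answer: REJECT

Steps:
start: ε-closure({0}) = {0,2}
'a' @ 1: {}  — no active states
rest 'addb' ignored (set empty)
end set {} — state 1 not in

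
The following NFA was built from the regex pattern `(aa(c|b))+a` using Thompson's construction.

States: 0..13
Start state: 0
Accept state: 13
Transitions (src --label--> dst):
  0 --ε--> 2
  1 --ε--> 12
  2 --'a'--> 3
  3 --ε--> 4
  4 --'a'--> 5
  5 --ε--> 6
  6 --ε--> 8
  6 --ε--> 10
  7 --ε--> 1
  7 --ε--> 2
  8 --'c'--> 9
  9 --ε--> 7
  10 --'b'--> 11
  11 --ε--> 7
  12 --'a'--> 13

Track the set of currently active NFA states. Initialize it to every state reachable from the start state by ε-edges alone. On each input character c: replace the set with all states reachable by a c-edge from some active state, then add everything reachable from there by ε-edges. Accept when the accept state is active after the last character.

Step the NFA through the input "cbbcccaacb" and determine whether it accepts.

S₀ = ε-closure({0}) = {0,2}
'c' @ 1: {}  — state set empty
rest 'bbcccaacb' ignored (set empty)
after full input: {}  (accept=13 not in)

Answer: REJECT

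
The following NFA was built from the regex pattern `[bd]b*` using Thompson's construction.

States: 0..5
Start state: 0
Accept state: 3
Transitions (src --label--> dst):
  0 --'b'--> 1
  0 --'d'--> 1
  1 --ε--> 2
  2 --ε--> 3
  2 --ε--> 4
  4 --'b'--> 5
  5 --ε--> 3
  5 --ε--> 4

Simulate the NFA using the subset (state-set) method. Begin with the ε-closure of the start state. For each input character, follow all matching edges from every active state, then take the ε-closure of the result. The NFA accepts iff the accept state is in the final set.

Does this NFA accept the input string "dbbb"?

Answer: ACCEPT

Derivation:
initial (ε-close {0}): {0}
'd' @ 1: {1,2,3,4}  (accept∈set)
'b' @ 2: {3,4,5}  (accept∈set)
'b' @ 3: {3,4,5}  (accept∈set)
'b' @ 4: {3,4,5}  (accept∈set)
after full input: {3,4,5}  (accept=3 in)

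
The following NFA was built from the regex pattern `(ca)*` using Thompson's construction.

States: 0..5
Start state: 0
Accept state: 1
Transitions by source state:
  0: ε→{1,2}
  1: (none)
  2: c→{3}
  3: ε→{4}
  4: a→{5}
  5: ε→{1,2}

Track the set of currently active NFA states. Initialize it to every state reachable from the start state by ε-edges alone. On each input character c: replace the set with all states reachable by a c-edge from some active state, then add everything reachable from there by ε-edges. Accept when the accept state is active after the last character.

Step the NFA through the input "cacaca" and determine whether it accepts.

initial (ε-close {0}): {0,1,2}
'c' @ 1: {3,4}
'a' @ 2: {1,2,5}  (accept∈set)
'c' @ 3: {3,4}
'a' @ 4: {1,2,5}  (accept∈set)
'c' @ 5: {3,4}
'a' @ 6: {1,2,5}  (accept∈set)
after full input: {1,2,5}  (accept=1 in)

Answer: ACCEPT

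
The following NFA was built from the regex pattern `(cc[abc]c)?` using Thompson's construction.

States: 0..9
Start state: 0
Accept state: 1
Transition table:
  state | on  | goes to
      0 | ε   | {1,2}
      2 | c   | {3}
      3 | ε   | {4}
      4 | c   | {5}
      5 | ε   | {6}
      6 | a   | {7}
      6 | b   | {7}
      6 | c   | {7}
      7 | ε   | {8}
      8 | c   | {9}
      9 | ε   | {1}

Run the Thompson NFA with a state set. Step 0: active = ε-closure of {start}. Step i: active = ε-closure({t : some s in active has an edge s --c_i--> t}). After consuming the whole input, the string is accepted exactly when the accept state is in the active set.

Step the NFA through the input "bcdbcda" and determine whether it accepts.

Answer: REJECT

Trace:
S₀ = ε-closure({0}) = {0,1,2}
'b' @ 1: {}  — dead — no transitions
rest 'cdbcda' ignored (set empty)
after full input: {}  (accept=1 not in)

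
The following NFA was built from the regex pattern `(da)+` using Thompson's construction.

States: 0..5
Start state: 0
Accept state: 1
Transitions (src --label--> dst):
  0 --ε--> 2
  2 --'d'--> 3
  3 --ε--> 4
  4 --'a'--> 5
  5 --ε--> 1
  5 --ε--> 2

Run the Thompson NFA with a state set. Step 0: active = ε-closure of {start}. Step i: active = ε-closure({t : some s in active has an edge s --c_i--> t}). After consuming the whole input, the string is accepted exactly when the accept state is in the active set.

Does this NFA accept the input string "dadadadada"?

initial (ε-close {0}): {0,2}
'd' @ 1: {3,4}
'a' @ 2: {1,2,5}  (accept∈set)
'd' @ 3: {3,4}
'a' @ 4: {1,2,5}  (accept∈set)
'd' @ 5: {3,4}
'a' @ 6: {1,2,5}  (accept∈set)
'd' @ 7: {3,4}
'a' @ 8: {1,2,5}  (accept∈set)
'd' @ 9: {3,4}
'a' @ 10: {1,2,5}  (accept∈set)
end set {1,2,5} — state 1 in

Answer: ACCEPT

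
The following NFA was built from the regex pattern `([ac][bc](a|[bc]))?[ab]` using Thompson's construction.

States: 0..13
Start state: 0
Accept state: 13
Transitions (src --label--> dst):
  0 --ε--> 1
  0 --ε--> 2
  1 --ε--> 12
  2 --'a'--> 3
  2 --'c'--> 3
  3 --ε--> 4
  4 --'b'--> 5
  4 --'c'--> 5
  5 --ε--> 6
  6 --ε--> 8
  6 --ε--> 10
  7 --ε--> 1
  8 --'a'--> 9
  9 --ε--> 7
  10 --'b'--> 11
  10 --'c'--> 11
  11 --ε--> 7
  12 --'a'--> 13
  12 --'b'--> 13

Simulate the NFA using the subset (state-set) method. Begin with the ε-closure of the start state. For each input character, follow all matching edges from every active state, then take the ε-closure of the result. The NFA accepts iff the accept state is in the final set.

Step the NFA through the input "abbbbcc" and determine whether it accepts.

start: ε-closure({0}) = {0,1,2,12}
'a' @ 1: {3,4,13}  [accepting]
'b' @ 2: {5,6,8,10}
'b' @ 3: {1,7,11,12}
'b' @ 4: {13}  [accepting]
'b' @ 5: {}  — dead — no transitions
rest 'cc' ignored (set empty)
after full input: {}  (accept=13 not in)

Answer: REJECT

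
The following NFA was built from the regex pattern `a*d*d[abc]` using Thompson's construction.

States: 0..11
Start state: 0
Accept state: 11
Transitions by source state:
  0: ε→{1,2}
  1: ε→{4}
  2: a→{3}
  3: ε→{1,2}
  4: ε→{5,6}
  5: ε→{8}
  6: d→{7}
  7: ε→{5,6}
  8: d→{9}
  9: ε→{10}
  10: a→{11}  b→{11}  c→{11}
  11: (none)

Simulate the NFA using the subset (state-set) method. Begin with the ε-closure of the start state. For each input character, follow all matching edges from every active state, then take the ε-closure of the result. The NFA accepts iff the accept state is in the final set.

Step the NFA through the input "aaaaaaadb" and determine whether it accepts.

Answer: ACCEPT

Derivation:
initial (ε-close {0}): {0,1,2,4,5,6,8}
'a' @ 1: {1,2,3,4,5,6,8}
'a' @ 2: {1,2,3,4,5,6,8}
'a' @ 3: {1,2,3,4,5,6,8}
'a' @ 4: {1,2,3,4,5,6,8}
'a' @ 5: {1,2,3,4,5,6,8}
'a' @ 6: {1,2,3,4,5,6,8}
'a' @ 7: {1,2,3,4,5,6,8}
'd' @ 8: {5,6,7,8,9,10}
'b' @ 9: {11}  ✓accept
after full input: {11}  (accept=11 in)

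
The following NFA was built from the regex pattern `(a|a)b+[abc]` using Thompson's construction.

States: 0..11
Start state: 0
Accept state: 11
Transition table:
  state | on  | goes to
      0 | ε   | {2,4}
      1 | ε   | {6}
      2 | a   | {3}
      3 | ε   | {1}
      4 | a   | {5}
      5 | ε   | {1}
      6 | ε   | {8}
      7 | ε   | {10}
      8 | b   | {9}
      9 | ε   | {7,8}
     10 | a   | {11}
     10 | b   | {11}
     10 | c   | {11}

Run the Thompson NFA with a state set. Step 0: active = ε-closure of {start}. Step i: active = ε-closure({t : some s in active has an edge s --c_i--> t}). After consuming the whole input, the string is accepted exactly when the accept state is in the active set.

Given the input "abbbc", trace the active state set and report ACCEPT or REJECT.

Answer: ACCEPT

Trace:
S₀ = ε-closure({0}) = {0,2,4}
'a' @ 1: {1,3,5,6,8}
'b' @ 2: {7,8,9,10}
'b' @ 3: {7,8,9,10,11}  (accept∈set)
'b' @ 4: {7,8,9,10,11}  (accept∈set)
'c' @ 5: {11}  (accept∈set)
after full input: {11}  (accept=11 in)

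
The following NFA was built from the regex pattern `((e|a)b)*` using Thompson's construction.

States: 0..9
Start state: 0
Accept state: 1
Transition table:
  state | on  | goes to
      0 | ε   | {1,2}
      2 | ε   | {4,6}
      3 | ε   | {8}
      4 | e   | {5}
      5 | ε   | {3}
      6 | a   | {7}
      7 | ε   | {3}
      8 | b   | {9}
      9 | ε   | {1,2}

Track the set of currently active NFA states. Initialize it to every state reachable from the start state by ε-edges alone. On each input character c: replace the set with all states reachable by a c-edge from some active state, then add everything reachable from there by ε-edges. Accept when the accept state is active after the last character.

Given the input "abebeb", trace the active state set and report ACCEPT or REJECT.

Answer: ACCEPT

Steps:
start: ε-closure({0}) = {0,1,2,4,6}
'a' @ 1: {3,7,8}
'b' @ 2: {1,2,4,6,9}  [accepting]
'e' @ 3: {3,5,8}
'b' @ 4: {1,2,4,6,9}  [accepting]
'e' @ 5: {3,5,8}
'b' @ 6: {1,2,4,6,9}  [accepting]
after full input: {1,2,4,6,9}  (accept=1 in)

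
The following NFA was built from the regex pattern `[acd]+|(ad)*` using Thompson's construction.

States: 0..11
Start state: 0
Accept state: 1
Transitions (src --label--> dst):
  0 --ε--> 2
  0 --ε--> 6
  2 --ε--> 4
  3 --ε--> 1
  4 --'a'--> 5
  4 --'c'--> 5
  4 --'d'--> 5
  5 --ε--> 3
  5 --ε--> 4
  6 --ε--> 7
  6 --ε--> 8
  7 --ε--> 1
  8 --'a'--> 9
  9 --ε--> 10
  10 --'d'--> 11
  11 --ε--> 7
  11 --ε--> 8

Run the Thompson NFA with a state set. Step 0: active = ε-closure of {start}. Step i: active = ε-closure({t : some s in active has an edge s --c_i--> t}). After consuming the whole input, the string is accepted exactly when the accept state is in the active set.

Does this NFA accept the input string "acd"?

Answer: ACCEPT

Trace:
start: ε-closure({0}) = {0,1,2,4,6,7,8}
'a' @ 1: {1,3,4,5,9,10}  ✓accept
'c' @ 2: {1,3,4,5}  ✓accept
'd' @ 3: {1,3,4,5}  ✓accept
after full input: {1,3,4,5}  (accept=1 in)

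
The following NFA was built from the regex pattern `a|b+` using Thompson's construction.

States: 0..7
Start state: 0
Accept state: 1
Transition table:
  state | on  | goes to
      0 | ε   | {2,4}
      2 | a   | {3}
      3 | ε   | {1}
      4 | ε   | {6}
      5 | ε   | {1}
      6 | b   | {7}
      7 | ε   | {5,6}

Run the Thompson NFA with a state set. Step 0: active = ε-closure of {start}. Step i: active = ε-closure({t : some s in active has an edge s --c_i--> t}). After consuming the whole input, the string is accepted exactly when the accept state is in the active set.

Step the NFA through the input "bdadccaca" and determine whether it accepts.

Answer: REJECT

Trace:
initial (ε-close {0}): {0,2,4,6}
'b' @ 1: {1,5,6,7}  [accepting]
'd' @ 2: {}  — no active states
rest 'adccaca' ignored (set empty)
final: {}; accept 1 not in set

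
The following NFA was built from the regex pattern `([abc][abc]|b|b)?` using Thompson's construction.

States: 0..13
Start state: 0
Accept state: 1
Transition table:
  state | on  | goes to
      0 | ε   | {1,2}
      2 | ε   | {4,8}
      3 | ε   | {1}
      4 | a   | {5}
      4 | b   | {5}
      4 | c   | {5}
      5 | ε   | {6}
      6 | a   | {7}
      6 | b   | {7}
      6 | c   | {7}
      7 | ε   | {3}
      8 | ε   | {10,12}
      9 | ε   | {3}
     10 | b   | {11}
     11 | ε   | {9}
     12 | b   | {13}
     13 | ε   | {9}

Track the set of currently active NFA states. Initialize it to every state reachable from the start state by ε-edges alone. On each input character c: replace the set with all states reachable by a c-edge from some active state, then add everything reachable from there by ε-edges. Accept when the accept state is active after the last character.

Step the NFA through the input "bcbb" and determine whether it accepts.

Answer: REJECT

Derivation:
S₀ = ε-closure({0}) = {0,1,2,4,8,10,12}
'b' @ 1: {1,3,5,6,9,11,13}  ✓accept
'c' @ 2: {1,3,7}  ✓accept
'b' @ 3: {}  — dead — no transitions
rest 'b' ignored (set empty)
end set {} — state 1 not in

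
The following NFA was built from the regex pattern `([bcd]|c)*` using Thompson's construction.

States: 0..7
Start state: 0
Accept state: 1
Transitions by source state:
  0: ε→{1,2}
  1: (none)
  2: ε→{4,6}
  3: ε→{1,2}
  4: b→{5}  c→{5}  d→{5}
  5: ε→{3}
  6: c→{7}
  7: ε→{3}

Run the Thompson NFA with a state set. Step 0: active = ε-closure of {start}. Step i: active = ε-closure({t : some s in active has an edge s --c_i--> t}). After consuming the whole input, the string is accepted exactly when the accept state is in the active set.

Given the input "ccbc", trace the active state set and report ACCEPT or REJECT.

Answer: ACCEPT

Derivation:
initial (ε-close {0}): {0,1,2,4,6}
'c' @ 1: {1,2,3,4,5,6,7}  ✓accept
'c' @ 2: {1,2,3,4,5,6,7}  ✓accept
'b' @ 3: {1,2,3,4,5,6}  ✓accept
'c' @ 4: {1,2,3,4,5,6,7}  ✓accept
end set {1,2,3,4,5,6,7} — state 1 in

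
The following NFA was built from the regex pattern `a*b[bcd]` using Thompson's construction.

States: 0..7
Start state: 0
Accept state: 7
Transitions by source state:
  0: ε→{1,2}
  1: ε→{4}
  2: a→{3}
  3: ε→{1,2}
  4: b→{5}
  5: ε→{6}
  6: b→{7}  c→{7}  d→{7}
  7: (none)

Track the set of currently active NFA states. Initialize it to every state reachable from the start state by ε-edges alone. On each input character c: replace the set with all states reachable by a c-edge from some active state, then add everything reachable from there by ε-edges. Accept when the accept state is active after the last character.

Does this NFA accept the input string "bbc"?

start: ε-closure({0}) = {0,1,2,4}
'b' @ 1: {5,6}
'b' @ 2: {7}  ✓accept
'c' @ 3: {}  — dead — no transitions
after full input: {}  (accept=7 not in)

Answer: REJECT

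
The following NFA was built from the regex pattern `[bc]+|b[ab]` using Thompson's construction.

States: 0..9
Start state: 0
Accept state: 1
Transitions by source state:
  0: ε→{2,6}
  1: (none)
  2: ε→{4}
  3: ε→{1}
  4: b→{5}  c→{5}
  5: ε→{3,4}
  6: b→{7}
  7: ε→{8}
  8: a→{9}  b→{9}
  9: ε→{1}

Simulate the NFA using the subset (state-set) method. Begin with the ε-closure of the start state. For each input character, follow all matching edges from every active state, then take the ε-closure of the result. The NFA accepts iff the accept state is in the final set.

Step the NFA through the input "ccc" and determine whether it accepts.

Answer: ACCEPT

Trace:
initial (ε-close {0}): {0,2,4,6}
'c' @ 1: {1,3,4,5}  [accepting]
'c' @ 2: {1,3,4,5}  [accepting]
'c' @ 3: {1,3,4,5}  [accepting]
final: {1,3,4,5}; accept 1 in set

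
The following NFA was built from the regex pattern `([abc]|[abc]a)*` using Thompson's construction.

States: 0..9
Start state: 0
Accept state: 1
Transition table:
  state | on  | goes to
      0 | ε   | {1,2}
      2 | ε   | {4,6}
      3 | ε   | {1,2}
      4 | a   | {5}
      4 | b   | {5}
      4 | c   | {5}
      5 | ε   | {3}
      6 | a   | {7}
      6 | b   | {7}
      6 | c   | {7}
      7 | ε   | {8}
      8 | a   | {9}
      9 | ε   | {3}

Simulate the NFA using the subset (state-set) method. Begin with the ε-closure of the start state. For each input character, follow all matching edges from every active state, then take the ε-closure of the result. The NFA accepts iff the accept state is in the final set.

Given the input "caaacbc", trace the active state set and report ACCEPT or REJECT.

start: ε-closure({0}) = {0,1,2,4,6}
'c' @ 1: {1,2,3,4,5,6,7,8}  ✓accept
'a' @ 2: {1,2,3,4,5,6,7,8,9}  ✓accept
'a' @ 3: {1,2,3,4,5,6,7,8,9}  ✓accept
'a' @ 4: {1,2,3,4,5,6,7,8,9}  ✓accept
'c' @ 5: {1,2,3,4,5,6,7,8}  ✓accept
'b' @ 6: {1,2,3,4,5,6,7,8}  ✓accept
'c' @ 7: {1,2,3,4,5,6,7,8}  ✓accept
final: {1,2,3,4,5,6,7,8}; accept 1 in set

Answer: ACCEPT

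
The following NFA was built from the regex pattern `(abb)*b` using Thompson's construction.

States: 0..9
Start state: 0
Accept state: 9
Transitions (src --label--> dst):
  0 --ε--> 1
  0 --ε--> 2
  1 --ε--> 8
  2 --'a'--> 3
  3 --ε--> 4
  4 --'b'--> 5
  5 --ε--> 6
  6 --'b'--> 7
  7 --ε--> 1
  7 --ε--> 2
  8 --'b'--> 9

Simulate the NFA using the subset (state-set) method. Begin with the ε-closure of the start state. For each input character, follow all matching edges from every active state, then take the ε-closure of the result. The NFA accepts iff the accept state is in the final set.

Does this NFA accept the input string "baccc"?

start: ε-closure({0}) = {0,1,2,8}
'b' @ 1: {9}  (accept∈set)
'a' @ 2: {}  — dead — no transitions
rest 'ccc' ignored (set empty)
end set {} — state 9 not in

Answer: REJECT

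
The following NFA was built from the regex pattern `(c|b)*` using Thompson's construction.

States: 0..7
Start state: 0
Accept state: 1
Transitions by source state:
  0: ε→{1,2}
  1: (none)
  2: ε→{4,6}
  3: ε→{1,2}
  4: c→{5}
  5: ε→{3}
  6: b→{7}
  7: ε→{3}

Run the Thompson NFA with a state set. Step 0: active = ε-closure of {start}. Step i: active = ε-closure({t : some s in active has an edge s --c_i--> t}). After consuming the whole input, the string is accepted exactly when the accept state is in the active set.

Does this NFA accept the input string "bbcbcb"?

Answer: ACCEPT

Derivation:
initial (ε-close {0}): {0,1,2,4,6}
'b' @ 1: {1,2,3,4,6,7}  (accept∈set)
'b' @ 2: {1,2,3,4,6,7}  (accept∈set)
'c' @ 3: {1,2,3,4,5,6}  (accept∈set)
'b' @ 4: {1,2,3,4,6,7}  (accept∈set)
'c' @ 5: {1,2,3,4,5,6}  (accept∈set)
'b' @ 6: {1,2,3,4,6,7}  (accept∈set)
final: {1,2,3,4,6,7}; accept 1 in set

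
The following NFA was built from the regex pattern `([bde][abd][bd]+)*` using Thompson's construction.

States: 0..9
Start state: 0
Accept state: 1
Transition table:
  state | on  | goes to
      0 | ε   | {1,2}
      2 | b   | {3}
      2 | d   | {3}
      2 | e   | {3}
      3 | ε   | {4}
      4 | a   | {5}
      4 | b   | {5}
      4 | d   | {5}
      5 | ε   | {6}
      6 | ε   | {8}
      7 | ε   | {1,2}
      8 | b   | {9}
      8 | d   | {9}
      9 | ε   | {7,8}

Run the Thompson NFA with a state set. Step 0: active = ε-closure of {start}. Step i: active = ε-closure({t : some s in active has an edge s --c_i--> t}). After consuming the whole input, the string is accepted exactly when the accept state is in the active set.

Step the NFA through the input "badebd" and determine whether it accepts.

Answer: ACCEPT

Steps:
initial (ε-close {0}): {0,1,2}
'b' @ 1: {3,4}
'a' @ 2: {5,6,8}
'd' @ 3: {1,2,7,8,9}  [accepting]
'e' @ 4: {3,4}
'b' @ 5: {5,6,8}
'd' @ 6: {1,2,7,8,9}  [accepting]
final: {1,2,7,8,9}; accept 1 in set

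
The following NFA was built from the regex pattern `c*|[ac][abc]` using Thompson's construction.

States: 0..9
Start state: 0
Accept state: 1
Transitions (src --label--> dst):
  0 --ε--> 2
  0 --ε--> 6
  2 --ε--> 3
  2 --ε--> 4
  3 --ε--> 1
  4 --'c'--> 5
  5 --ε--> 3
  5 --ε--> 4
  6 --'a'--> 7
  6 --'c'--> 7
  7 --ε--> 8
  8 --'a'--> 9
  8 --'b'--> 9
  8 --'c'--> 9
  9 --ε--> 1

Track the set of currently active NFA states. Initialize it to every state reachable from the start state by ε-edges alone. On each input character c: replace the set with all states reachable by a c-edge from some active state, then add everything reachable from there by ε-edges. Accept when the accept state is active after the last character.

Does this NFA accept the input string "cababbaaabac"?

Answer: REJECT

Steps:
initial (ε-close {0}): {0,1,2,3,4,6}
'c' @ 1: {1,3,4,5,7,8}  [accepting]
'a' @ 2: {1,9}  [accepting]
'b' @ 3: {}  — state set empty
rest 'abbaaabac' ignored (set empty)
end set {} — state 1 not in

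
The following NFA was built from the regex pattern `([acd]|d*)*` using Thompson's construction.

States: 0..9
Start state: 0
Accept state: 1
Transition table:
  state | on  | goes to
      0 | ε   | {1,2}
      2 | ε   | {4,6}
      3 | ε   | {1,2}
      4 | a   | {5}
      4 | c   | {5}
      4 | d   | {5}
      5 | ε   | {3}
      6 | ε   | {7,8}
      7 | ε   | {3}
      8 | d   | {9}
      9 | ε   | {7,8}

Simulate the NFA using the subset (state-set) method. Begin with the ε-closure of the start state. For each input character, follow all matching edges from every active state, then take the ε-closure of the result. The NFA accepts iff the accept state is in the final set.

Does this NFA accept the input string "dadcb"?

start: ε-closure({0}) = {0,1,2,3,4,6,7,8}
'd' @ 1: {1,2,3,4,5,6,7,8,9}  ✓accept
'a' @ 2: {1,2,3,4,5,6,7,8}  ✓accept
'd' @ 3: {1,2,3,4,5,6,7,8,9}  ✓accept
'c' @ 4: {1,2,3,4,5,6,7,8}  ✓accept
'b' @ 5: {}  — state set empty
final: {}; accept 1 not in set

Answer: REJECT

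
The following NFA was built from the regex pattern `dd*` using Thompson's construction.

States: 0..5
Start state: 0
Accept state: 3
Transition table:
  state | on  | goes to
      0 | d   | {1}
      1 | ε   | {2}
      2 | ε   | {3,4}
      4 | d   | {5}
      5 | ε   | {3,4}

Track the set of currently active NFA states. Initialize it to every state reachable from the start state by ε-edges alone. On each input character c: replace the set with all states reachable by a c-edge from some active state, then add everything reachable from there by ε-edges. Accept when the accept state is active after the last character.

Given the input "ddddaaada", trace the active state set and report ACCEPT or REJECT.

Answer: REJECT

Steps:
initial (ε-close {0}): {0}
'd' @ 1: {1,2,3,4}  (accept∈set)
'd' @ 2: {3,4,5}  (accept∈set)
'd' @ 3: {3,4,5}  (accept∈set)
'd' @ 4: {3,4,5}  (accept∈set)
'a' @ 5: {}  — state set empty
rest 'aada' ignored (set empty)
after full input: {}  (accept=3 not in)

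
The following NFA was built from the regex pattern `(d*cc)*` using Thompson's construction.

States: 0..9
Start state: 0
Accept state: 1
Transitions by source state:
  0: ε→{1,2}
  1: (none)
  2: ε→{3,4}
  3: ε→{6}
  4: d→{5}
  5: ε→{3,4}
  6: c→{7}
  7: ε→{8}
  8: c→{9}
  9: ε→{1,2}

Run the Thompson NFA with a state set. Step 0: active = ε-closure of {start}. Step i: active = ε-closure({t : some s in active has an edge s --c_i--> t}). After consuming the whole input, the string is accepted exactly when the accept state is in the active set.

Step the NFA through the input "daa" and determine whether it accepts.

Answer: REJECT

Steps:
start: ε-closure({0}) = {0,1,2,3,4,6}
'd' @ 1: {3,4,5,6}
'a' @ 2: {}  — state set empty
rest 'a' ignored (set empty)
after full input: {}  (accept=1 not in)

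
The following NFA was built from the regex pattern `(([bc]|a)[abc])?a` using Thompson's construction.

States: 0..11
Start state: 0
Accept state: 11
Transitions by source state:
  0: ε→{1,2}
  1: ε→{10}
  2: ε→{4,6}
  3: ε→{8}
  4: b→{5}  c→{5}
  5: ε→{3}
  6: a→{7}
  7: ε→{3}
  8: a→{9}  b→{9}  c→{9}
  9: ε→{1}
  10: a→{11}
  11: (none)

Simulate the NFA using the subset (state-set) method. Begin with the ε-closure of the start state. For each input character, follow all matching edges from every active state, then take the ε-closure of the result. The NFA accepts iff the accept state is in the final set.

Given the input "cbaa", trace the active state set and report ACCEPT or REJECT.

initial (ε-close {0}): {0,1,2,4,6,10}
'c' @ 1: {3,5,8}
'b' @ 2: {1,9,10}
'a' @ 3: {11}  (accept∈set)
'a' @ 4: {}  — dead — no transitions
final: {}; accept 11 not in set

Answer: REJECT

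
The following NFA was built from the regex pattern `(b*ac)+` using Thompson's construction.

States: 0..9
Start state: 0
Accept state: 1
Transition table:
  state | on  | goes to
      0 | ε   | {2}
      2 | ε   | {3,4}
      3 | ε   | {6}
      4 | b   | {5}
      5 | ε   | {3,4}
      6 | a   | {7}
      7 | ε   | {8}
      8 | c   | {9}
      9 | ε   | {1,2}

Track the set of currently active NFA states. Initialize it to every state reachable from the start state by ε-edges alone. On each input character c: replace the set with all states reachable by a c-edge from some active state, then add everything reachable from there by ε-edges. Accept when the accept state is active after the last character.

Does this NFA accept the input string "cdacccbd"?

S₀ = ε-closure({0}) = {0,2,3,4,6}
'c' @ 1: {}  — dead — no transitions
rest 'dacccbd' ignored (set empty)
final: {}; accept 1 not in set

Answer: REJECT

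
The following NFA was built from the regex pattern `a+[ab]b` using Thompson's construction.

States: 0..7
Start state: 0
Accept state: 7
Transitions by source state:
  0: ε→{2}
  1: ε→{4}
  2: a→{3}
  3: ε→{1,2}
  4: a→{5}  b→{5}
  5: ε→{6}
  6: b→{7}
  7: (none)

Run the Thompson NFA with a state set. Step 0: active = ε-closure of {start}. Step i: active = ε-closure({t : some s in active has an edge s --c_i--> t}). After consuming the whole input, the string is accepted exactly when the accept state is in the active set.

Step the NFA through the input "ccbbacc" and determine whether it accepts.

Answer: REJECT

Derivation:
initial (ε-close {0}): {0,2}
'c' @ 1: {}  — dead — no transitions
rest 'cbbacc' ignored (set empty)
final: {}; accept 7 not in set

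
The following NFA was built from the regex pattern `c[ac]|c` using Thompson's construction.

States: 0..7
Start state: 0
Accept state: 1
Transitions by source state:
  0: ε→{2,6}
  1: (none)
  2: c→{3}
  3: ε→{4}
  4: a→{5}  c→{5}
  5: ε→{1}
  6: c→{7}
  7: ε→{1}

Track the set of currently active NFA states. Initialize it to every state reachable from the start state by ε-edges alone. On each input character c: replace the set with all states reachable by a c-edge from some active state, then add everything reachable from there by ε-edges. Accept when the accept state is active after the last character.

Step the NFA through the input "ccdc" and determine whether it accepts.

Answer: REJECT

Trace:
S₀ = ε-closure({0}) = {0,2,6}
'c' @ 1: {1,3,4,7}  ✓accept
'c' @ 2: {1,5}  ✓accept
'd' @ 3: {}  — dead — no transitions
rest 'c' ignored (set empty)
final: {}; accept 1 not in set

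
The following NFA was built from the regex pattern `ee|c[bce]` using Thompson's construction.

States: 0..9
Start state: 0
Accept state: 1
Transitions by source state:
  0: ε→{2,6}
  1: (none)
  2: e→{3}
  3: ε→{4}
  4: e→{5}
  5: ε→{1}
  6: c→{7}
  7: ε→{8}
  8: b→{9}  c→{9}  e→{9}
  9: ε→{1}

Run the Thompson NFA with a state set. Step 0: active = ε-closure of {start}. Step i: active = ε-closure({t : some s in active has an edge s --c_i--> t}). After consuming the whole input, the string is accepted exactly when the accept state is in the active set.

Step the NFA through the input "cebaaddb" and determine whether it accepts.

Answer: REJECT

Derivation:
initial (ε-close {0}): {0,2,6}
'c' @ 1: {7,8}
'e' @ 2: {1,9}  [accepting]
'b' @ 3: {}  — state set empty
rest 'aaddb' ignored (set empty)
end set {} — state 1 not in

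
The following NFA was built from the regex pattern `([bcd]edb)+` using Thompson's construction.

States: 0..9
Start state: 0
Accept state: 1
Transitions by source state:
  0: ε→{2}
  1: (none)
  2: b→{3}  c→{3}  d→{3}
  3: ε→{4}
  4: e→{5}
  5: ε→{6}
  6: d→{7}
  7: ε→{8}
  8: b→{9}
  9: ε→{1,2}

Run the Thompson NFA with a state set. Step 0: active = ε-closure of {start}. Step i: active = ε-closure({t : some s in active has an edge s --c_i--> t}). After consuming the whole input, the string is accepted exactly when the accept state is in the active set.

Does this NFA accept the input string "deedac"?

initial (ε-close {0}): {0,2}
'd' @ 1: {3,4}
'e' @ 2: {5,6}
'e' @ 3: {}  — dead — no transitions
rest 'dac' ignored (set empty)
final: {}; accept 1 not in set

Answer: REJECT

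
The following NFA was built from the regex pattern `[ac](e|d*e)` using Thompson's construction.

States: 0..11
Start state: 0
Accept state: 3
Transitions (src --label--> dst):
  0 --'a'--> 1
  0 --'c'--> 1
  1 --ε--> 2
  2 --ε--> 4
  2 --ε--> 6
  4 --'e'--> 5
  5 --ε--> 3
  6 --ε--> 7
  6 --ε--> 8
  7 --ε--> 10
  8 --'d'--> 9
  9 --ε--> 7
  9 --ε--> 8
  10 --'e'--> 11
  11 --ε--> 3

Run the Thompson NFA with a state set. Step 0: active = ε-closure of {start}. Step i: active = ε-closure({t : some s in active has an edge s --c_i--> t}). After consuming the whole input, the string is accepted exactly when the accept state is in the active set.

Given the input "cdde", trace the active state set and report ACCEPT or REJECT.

Answer: ACCEPT

Steps:
initial (ε-close {0}): {0}
'c' @ 1: {1,2,4,6,7,8,10}
'd' @ 2: {7,8,9,10}
'd' @ 3: {7,8,9,10}
'e' @ 4: {3,11}  ✓accept
end set {3,11} — state 3 in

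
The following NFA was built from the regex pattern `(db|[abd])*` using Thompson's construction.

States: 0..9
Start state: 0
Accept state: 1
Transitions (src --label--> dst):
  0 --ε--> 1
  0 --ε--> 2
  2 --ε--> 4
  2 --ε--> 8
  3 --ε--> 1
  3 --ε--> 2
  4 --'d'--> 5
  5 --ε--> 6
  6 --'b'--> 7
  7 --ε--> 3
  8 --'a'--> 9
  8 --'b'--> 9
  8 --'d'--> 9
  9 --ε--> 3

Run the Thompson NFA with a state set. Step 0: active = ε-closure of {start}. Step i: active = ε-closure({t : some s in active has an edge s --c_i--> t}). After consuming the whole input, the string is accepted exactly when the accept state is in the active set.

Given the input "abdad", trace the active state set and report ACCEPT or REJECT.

initial (ε-close {0}): {0,1,2,4,8}
'a' @ 1: {1,2,3,4,8,9}  ✓accept
'b' @ 2: {1,2,3,4,8,9}  ✓accept
'd' @ 3: {1,2,3,4,5,6,8,9}  ✓accept
'a' @ 4: {1,2,3,4,8,9}  ✓accept
'd' @ 5: {1,2,3,4,5,6,8,9}  ✓accept
final: {1,2,3,4,5,6,8,9}; accept 1 in set

Answer: ACCEPT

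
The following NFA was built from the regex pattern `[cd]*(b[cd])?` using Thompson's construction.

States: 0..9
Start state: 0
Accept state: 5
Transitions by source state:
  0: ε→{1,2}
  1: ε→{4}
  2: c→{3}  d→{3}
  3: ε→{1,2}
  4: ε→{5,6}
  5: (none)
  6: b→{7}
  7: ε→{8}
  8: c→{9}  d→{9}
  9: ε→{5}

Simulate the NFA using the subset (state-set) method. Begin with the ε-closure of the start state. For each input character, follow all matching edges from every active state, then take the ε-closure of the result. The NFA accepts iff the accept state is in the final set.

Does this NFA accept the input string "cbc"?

start: ε-closure({0}) = {0,1,2,4,5,6}
'c' @ 1: {1,2,3,4,5,6}  [accepting]
'b' @ 2: {7,8}
'c' @ 3: {5,9}  [accepting]
end set {5,9} — state 5 in

Answer: ACCEPT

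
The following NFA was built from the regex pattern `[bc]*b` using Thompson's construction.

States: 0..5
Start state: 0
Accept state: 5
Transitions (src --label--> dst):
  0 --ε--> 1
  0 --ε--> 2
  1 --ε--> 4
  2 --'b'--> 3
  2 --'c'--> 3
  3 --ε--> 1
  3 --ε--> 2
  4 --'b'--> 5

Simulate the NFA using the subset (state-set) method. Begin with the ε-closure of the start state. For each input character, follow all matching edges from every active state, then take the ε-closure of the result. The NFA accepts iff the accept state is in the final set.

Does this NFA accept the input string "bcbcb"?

Answer: ACCEPT

Trace:
S₀ = ε-closure({0}) = {0,1,2,4}
'b' @ 1: {1,2,3,4,5}  [accepting]
'c' @ 2: {1,2,3,4}
'b' @ 3: {1,2,3,4,5}  [accepting]
'c' @ 4: {1,2,3,4}
'b' @ 5: {1,2,3,4,5}  [accepting]
after full input: {1,2,3,4,5}  (accept=5 in)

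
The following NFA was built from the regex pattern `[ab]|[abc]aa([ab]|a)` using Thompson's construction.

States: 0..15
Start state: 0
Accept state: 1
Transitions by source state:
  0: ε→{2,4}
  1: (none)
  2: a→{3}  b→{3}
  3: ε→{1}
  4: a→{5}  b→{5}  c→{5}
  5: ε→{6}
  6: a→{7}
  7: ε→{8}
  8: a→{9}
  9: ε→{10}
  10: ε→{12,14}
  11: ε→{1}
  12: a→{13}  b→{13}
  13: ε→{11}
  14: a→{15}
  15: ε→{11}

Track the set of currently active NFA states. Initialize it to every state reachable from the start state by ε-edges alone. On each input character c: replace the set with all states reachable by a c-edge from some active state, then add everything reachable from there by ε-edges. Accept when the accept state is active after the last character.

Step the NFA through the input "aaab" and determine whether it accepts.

Answer: ACCEPT

Derivation:
initial (ε-close {0}): {0,2,4}
'a' @ 1: {1,3,5,6}  (accept∈set)
'a' @ 2: {7,8}
'a' @ 3: {9,10,12,14}
'b' @ 4: {1,11,13}  (accept∈set)
end set {1,11,13} — state 1 in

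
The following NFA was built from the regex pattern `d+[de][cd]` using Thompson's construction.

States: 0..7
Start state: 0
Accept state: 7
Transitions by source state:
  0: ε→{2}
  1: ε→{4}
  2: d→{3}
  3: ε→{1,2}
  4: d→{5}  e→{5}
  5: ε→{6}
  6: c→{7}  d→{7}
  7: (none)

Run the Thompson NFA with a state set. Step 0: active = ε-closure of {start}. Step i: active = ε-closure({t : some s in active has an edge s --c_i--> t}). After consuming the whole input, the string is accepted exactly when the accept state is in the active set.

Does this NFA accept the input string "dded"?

Answer: ACCEPT

Trace:
initial (ε-close {0}): {0,2}
'd' @ 1: {1,2,3,4}
'd' @ 2: {1,2,3,4,5,6}
'e' @ 3: {5,6}
'd' @ 4: {7}  ✓accept
final: {7}; accept 7 in set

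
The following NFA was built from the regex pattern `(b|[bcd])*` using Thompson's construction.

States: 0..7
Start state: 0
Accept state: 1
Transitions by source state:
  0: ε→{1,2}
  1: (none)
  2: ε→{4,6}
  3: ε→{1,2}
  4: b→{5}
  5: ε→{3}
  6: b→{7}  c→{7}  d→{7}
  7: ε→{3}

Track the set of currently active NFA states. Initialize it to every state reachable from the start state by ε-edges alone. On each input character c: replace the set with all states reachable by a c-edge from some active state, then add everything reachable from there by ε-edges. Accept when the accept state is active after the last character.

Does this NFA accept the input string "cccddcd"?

Answer: ACCEPT

Trace:
S₀ = ε-closure({0}) = {0,1,2,4,6}
'c' @ 1: {1,2,3,4,6,7}  [accepting]
'c' @ 2: {1,2,3,4,6,7}  [accepting]
'c' @ 3: {1,2,3,4,6,7}  [accepting]
'd' @ 4: {1,2,3,4,6,7}  [accepting]
'd' @ 5: {1,2,3,4,6,7}  [accepting]
'c' @ 6: {1,2,3,4,6,7}  [accepting]
'd' @ 7: {1,2,3,4,6,7}  [accepting]
end set {1,2,3,4,6,7} — state 1 in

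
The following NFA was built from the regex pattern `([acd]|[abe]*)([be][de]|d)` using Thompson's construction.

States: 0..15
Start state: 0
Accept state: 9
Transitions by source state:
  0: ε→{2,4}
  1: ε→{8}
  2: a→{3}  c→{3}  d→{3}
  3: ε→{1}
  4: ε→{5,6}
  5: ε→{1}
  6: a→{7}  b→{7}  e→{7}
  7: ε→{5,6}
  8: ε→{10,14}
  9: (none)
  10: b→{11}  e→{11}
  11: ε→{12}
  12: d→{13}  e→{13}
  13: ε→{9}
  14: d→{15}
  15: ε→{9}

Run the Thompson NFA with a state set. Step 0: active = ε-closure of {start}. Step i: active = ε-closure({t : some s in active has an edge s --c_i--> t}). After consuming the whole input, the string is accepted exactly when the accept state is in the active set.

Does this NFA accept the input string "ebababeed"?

Answer: ACCEPT

Trace:
S₀ = ε-closure({0}) = {0,1,2,4,5,6,8,10,14}
'e' @ 1: {1,5,6,7,8,10,11,12,14}
'b' @ 2: {1,5,6,7,8,10,11,12,14}
'a' @ 3: {1,5,6,7,8,10,14}
'b' @ 4: {1,5,6,7,8,10,11,12,14}
'a' @ 5: {1,5,6,7,8,10,14}
'b' @ 6: {1,5,6,7,8,10,11,12,14}
'e' @ 7: {1,5,6,7,8,9,10,11,12,13,14}  (accept∈set)
'e' @ 8: {1,5,6,7,8,9,10,11,12,13,14}  (accept∈set)
'd' @ 9: {9,13,15}  (accept∈set)
after full input: {9,13,15}  (accept=9 in)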